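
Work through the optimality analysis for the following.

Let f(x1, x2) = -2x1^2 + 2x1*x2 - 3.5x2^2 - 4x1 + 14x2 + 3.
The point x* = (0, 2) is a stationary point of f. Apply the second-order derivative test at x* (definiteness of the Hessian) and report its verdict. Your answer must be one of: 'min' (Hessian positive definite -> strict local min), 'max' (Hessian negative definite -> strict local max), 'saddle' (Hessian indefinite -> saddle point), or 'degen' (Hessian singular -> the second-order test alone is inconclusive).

Compute the Hessian H = grad^2 f:
  H = [[-4, 2], [2, -7]]
Verify stationarity: grad f(x*) = H x* + g = (0, 0).
Eigenvalues of H: -8, -3.
Both eigenvalues < 0, so H is negative definite -> x* is a strict local max.

max


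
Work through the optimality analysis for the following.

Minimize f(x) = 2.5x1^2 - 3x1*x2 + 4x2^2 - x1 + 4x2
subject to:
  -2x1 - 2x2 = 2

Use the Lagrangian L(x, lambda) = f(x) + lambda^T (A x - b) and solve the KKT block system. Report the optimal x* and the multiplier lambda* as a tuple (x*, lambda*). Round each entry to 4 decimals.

Form the Lagrangian:
  L(x, lambda) = (1/2) x^T Q x + c^T x + lambda^T (A x - b)
Stationarity (grad_x L = 0): Q x + c + A^T lambda = 0.
Primal feasibility: A x = b.

This gives the KKT block system:
  [ Q   A^T ] [ x     ]   [-c ]
  [ A    0  ] [ lambda ] = [ b ]

Solving the linear system:
  x*      = (-0.3158, -0.6842)
  lambda* = (-0.2632)
  f(x*)   = -0.9474

x* = (-0.3158, -0.6842), lambda* = (-0.2632)


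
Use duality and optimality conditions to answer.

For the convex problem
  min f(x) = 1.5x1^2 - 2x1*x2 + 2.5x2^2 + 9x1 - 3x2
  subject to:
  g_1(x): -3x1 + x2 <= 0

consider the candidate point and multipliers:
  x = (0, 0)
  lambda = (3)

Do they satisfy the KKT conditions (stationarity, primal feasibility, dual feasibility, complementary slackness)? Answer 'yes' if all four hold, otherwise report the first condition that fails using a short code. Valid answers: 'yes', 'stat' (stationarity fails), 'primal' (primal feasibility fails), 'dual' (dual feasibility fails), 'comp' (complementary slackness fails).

Gradient of f: grad f(x) = Q x + c = (9, -3)
Constraint values g_i(x) = a_i^T x - b_i:
  g_1((0, 0)) = 0
Stationarity residual: grad f(x) + sum_i lambda_i a_i = (0, 0)
  -> stationarity OK
Primal feasibility (all g_i <= 0): OK
Dual feasibility (all lambda_i >= 0): OK
Complementary slackness (lambda_i * g_i(x) = 0 for all i): OK

Verdict: yes, KKT holds.

yes


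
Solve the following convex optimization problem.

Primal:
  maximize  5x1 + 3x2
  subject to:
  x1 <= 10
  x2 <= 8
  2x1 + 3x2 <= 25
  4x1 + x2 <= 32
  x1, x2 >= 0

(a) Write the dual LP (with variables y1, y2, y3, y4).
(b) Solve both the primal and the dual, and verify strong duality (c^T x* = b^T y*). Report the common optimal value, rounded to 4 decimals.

The standard primal-dual pair for 'max c^T x s.t. A x <= b, x >= 0' is:
  Dual:  min b^T y  s.t.  A^T y >= c,  y >= 0.

So the dual LP is:
  minimize  10y1 + 8y2 + 25y3 + 32y4
  subject to:
    y1 + 2y3 + 4y4 >= 5
    y2 + 3y3 + y4 >= 3
    y1, y2, y3, y4 >= 0

Solving the primal: x* = (7.1, 3.6).
  primal value c^T x* = 46.3.
Solving the dual: y* = (0, 0, 0.7, 0.9).
  dual value b^T y* = 46.3.
Strong duality: c^T x* = b^T y*. Confirmed.

46.3


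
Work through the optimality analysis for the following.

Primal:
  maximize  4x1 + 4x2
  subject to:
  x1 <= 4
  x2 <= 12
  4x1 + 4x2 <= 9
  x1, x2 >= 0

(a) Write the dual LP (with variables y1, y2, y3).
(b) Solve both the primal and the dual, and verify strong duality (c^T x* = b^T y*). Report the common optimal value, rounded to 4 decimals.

The standard primal-dual pair for 'max c^T x s.t. A x <= b, x >= 0' is:
  Dual:  min b^T y  s.t.  A^T y >= c,  y >= 0.

So the dual LP is:
  minimize  4y1 + 12y2 + 9y3
  subject to:
    y1 + 4y3 >= 4
    y2 + 4y3 >= 4
    y1, y2, y3 >= 0

Solving the primal: x* = (2.25, 0).
  primal value c^T x* = 9.
Solving the dual: y* = (0, 0, 1).
  dual value b^T y* = 9.
Strong duality: c^T x* = b^T y*. Confirmed.

9


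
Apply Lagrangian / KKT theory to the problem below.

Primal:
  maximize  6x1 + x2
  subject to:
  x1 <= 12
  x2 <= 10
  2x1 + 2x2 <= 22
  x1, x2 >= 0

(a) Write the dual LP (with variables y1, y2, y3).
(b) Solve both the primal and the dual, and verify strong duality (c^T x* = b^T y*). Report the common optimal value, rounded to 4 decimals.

The standard primal-dual pair for 'max c^T x s.t. A x <= b, x >= 0' is:
  Dual:  min b^T y  s.t.  A^T y >= c,  y >= 0.

So the dual LP is:
  minimize  12y1 + 10y2 + 22y3
  subject to:
    y1 + 2y3 >= 6
    y2 + 2y3 >= 1
    y1, y2, y3 >= 0

Solving the primal: x* = (11, 0).
  primal value c^T x* = 66.
Solving the dual: y* = (0, 0, 3).
  dual value b^T y* = 66.
Strong duality: c^T x* = b^T y*. Confirmed.

66


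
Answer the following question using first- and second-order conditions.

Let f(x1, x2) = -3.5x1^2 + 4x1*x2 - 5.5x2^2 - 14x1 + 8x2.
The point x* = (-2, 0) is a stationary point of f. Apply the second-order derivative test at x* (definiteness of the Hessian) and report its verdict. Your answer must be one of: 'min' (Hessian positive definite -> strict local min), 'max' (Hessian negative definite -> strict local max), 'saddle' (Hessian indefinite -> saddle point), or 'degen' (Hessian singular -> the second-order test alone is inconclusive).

Compute the Hessian H = grad^2 f:
  H = [[-7, 4], [4, -11]]
Verify stationarity: grad f(x*) = H x* + g = (0, 0).
Eigenvalues of H: -13.4721, -4.5279.
Both eigenvalues < 0, so H is negative definite -> x* is a strict local max.

max


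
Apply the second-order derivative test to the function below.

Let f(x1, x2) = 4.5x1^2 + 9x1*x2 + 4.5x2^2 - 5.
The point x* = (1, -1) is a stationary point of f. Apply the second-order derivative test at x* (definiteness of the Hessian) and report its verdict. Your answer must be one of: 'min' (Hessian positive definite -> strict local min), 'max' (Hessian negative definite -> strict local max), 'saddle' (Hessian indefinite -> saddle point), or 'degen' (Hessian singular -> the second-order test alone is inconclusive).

Compute the Hessian H = grad^2 f:
  H = [[9, 9], [9, 9]]
Verify stationarity: grad f(x*) = H x* + g = (0, 0).
Eigenvalues of H: 0, 18.
H has a zero eigenvalue (singular; positive semidefinite but not definite), so H is neither positive definite, negative definite, nor indefinite. The second-order test alone is inconclusive -> degen.
(Indeed, f is constant along the null direction of H through x*, so x* is not a strict local extremum.)

degen


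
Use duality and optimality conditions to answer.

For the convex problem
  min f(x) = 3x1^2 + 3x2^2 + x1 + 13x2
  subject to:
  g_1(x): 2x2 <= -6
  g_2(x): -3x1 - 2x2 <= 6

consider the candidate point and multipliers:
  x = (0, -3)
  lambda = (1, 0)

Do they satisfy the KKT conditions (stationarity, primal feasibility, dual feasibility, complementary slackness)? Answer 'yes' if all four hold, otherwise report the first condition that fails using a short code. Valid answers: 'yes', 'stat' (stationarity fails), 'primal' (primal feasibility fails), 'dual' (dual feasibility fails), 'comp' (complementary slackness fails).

Gradient of f: grad f(x) = Q x + c = (1, -5)
Constraint values g_i(x) = a_i^T x - b_i:
  g_1((0, -3)) = 0
  g_2((0, -3)) = 0
Stationarity residual: grad f(x) + sum_i lambda_i a_i = (1, -3)
  -> stationarity FAILS
Primal feasibility (all g_i <= 0): OK
Dual feasibility (all lambda_i >= 0): OK
Complementary slackness (lambda_i * g_i(x) = 0 for all i): OK

Verdict: the first failing condition is stationarity -> stat.

stat


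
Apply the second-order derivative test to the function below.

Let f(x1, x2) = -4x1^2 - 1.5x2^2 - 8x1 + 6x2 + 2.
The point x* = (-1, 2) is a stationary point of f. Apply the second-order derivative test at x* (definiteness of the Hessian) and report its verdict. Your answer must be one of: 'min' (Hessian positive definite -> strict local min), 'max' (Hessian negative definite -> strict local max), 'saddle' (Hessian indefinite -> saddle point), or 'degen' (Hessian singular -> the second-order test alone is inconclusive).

Compute the Hessian H = grad^2 f:
  H = [[-8, 0], [0, -3]]
Verify stationarity: grad f(x*) = H x* + g = (0, 0).
Eigenvalues of H: -8, -3.
Both eigenvalues < 0, so H is negative definite -> x* is a strict local max.

max


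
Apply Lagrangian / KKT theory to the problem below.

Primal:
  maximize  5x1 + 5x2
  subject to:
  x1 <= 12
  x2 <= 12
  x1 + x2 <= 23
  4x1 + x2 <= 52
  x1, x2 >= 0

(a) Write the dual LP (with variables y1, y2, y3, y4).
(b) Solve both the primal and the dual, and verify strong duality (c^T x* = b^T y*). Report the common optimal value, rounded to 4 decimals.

The standard primal-dual pair for 'max c^T x s.t. A x <= b, x >= 0' is:
  Dual:  min b^T y  s.t.  A^T y >= c,  y >= 0.

So the dual LP is:
  minimize  12y1 + 12y2 + 23y3 + 52y4
  subject to:
    y1 + y3 + 4y4 >= 5
    y2 + y3 + y4 >= 5
    y1, y2, y3, y4 >= 0

Solving the primal: x* = (10, 12).
  primal value c^T x* = 110.
Solving the dual: y* = (0, 3.75, 0, 1.25).
  dual value b^T y* = 110.
Strong duality: c^T x* = b^T y*. Confirmed.

110


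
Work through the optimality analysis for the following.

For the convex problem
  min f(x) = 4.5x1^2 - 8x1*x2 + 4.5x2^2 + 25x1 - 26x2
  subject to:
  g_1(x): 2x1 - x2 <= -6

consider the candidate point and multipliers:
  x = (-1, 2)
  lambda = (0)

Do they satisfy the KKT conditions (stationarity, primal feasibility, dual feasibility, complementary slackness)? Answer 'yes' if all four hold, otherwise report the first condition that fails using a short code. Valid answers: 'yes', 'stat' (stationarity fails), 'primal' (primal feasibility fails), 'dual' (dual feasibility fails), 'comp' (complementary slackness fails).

Gradient of f: grad f(x) = Q x + c = (0, 0)
Constraint values g_i(x) = a_i^T x - b_i:
  g_1((-1, 2)) = 2
Stationarity residual: grad f(x) + sum_i lambda_i a_i = (0, 0)
  -> stationarity OK
Primal feasibility (all g_i <= 0): FAILS
Dual feasibility (all lambda_i >= 0): OK
Complementary slackness (lambda_i * g_i(x) = 0 for all i): OK

Verdict: the first failing condition is primal_feasibility -> primal.

primal


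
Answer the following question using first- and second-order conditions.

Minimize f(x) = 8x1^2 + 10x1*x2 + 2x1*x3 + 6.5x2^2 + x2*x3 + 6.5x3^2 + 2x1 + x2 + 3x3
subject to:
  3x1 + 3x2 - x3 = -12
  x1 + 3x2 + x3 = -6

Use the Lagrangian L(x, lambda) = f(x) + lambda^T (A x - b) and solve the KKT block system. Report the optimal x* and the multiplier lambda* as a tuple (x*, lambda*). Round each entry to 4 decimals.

Form the Lagrangian:
  L(x, lambda) = (1/2) x^T Q x + c^T x + lambda^T (A x - b)
Stationarity (grad_x L = 0): Q x + c + A^T lambda = 0.
Primal feasibility: A x = b.

This gives the KKT block system:
  [ Q   A^T ] [ x     ]   [-c ]
  [ A    0  ] [ lambda ] = [ b ]

Solving the linear system:
  x*      = (-1.6728, -1.8848, 1.3272)
  lambda* = (13.9954, -1.0276)
  f(x*)   = 80.265

x* = (-1.6728, -1.8848, 1.3272), lambda* = (13.9954, -1.0276)


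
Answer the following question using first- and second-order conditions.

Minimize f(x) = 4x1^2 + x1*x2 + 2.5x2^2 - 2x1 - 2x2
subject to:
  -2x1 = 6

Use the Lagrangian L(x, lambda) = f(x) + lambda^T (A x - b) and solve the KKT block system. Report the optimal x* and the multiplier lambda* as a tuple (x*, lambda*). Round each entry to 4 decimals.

Form the Lagrangian:
  L(x, lambda) = (1/2) x^T Q x + c^T x + lambda^T (A x - b)
Stationarity (grad_x L = 0): Q x + c + A^T lambda = 0.
Primal feasibility: A x = b.

This gives the KKT block system:
  [ Q   A^T ] [ x     ]   [-c ]
  [ A    0  ] [ lambda ] = [ b ]

Solving the linear system:
  x*      = (-3, 1)
  lambda* = (-12.5)
  f(x*)   = 39.5

x* = (-3, 1), lambda* = (-12.5)


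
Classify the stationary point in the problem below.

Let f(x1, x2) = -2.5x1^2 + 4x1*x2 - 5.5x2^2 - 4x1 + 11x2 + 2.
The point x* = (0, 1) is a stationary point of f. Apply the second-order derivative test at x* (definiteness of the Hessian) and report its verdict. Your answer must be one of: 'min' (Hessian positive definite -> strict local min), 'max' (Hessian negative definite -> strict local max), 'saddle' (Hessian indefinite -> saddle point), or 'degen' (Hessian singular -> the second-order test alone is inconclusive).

Compute the Hessian H = grad^2 f:
  H = [[-5, 4], [4, -11]]
Verify stationarity: grad f(x*) = H x* + g = (0, 0).
Eigenvalues of H: -13, -3.
Both eigenvalues < 0, so H is negative definite -> x* is a strict local max.

max


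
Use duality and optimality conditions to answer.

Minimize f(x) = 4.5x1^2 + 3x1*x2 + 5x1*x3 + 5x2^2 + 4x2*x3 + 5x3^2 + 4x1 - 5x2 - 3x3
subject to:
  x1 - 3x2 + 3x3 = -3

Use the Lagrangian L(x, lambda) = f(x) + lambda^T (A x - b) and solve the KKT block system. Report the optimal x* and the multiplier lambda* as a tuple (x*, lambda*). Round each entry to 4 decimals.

Form the Lagrangian:
  L(x, lambda) = (1/2) x^T Q x + c^T x + lambda^T (A x - b)
Stationarity (grad_x L = 0): Q x + c + A^T lambda = 0.
Primal feasibility: A x = b.

This gives the KKT block system:
  [ Q   A^T ] [ x     ]   [-c ]
  [ A    0  ] [ lambda ] = [ b ]

Solving the linear system:
  x*      = (-0.9328, 0.8968, 0.2077)
  lambda* = (0.6667)
  f(x*)   = -3.4192

x* = (-0.9328, 0.8968, 0.2077), lambda* = (0.6667)


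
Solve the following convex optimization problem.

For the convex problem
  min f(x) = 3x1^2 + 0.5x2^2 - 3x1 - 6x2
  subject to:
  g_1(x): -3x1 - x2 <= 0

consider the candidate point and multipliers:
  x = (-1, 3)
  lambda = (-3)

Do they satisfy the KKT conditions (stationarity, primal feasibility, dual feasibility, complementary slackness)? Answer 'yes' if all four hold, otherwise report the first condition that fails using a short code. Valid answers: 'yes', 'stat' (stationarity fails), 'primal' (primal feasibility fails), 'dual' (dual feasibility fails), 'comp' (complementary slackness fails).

Gradient of f: grad f(x) = Q x + c = (-9, -3)
Constraint values g_i(x) = a_i^T x - b_i:
  g_1((-1, 3)) = 0
Stationarity residual: grad f(x) + sum_i lambda_i a_i = (0, 0)
  -> stationarity OK
Primal feasibility (all g_i <= 0): OK
Dual feasibility (all lambda_i >= 0): FAILS
Complementary slackness (lambda_i * g_i(x) = 0 for all i): OK

Verdict: the first failing condition is dual_feasibility -> dual.

dual


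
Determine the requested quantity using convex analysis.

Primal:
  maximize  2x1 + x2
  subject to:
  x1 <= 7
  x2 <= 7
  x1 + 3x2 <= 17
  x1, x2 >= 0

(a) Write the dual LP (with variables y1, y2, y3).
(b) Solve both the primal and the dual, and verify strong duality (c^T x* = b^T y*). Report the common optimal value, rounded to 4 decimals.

The standard primal-dual pair for 'max c^T x s.t. A x <= b, x >= 0' is:
  Dual:  min b^T y  s.t.  A^T y >= c,  y >= 0.

So the dual LP is:
  minimize  7y1 + 7y2 + 17y3
  subject to:
    y1 + y3 >= 2
    y2 + 3y3 >= 1
    y1, y2, y3 >= 0

Solving the primal: x* = (7, 3.3333).
  primal value c^T x* = 17.3333.
Solving the dual: y* = (1.6667, 0, 0.3333).
  dual value b^T y* = 17.3333.
Strong duality: c^T x* = b^T y*. Confirmed.

17.3333


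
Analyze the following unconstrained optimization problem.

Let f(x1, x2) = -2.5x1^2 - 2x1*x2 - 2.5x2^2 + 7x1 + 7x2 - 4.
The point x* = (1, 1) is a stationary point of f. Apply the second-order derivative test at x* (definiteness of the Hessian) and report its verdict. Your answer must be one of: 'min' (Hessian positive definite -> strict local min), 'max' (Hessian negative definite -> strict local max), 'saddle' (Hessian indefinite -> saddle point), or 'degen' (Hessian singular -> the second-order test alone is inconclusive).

Compute the Hessian H = grad^2 f:
  H = [[-5, -2], [-2, -5]]
Verify stationarity: grad f(x*) = H x* + g = (0, 0).
Eigenvalues of H: -7, -3.
Both eigenvalues < 0, so H is negative definite -> x* is a strict local max.

max


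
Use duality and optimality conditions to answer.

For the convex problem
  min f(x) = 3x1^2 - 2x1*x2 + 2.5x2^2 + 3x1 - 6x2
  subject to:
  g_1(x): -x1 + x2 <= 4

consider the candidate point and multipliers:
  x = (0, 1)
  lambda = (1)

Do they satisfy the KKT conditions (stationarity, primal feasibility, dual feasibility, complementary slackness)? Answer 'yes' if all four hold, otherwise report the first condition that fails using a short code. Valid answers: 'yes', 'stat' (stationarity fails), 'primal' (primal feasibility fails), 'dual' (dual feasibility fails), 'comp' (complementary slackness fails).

Gradient of f: grad f(x) = Q x + c = (1, -1)
Constraint values g_i(x) = a_i^T x - b_i:
  g_1((0, 1)) = -3
Stationarity residual: grad f(x) + sum_i lambda_i a_i = (0, 0)
  -> stationarity OK
Primal feasibility (all g_i <= 0): OK
Dual feasibility (all lambda_i >= 0): OK
Complementary slackness (lambda_i * g_i(x) = 0 for all i): FAILS

Verdict: the first failing condition is complementary_slackness -> comp.

comp


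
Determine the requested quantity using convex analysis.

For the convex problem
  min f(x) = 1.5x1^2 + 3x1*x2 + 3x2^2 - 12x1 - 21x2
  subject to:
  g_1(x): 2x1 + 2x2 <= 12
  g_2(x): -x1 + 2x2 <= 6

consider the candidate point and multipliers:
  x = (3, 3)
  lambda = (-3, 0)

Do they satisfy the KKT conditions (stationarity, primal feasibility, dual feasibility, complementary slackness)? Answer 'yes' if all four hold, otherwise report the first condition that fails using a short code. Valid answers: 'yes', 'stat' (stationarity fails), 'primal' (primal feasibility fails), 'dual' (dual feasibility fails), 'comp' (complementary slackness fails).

Gradient of f: grad f(x) = Q x + c = (6, 6)
Constraint values g_i(x) = a_i^T x - b_i:
  g_1((3, 3)) = 0
  g_2((3, 3)) = -3
Stationarity residual: grad f(x) + sum_i lambda_i a_i = (0, 0)
  -> stationarity OK
Primal feasibility (all g_i <= 0): OK
Dual feasibility (all lambda_i >= 0): FAILS
Complementary slackness (lambda_i * g_i(x) = 0 for all i): OK

Verdict: the first failing condition is dual_feasibility -> dual.

dual


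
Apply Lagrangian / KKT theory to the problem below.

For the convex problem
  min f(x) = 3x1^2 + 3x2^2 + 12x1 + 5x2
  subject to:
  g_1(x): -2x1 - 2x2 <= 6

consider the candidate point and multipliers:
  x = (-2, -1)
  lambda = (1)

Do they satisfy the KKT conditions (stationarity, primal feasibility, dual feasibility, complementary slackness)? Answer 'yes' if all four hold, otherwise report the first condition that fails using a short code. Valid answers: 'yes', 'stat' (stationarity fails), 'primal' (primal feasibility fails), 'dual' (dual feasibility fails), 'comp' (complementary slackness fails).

Gradient of f: grad f(x) = Q x + c = (0, -1)
Constraint values g_i(x) = a_i^T x - b_i:
  g_1((-2, -1)) = 0
Stationarity residual: grad f(x) + sum_i lambda_i a_i = (-2, -3)
  -> stationarity FAILS
Primal feasibility (all g_i <= 0): OK
Dual feasibility (all lambda_i >= 0): OK
Complementary slackness (lambda_i * g_i(x) = 0 for all i): OK

Verdict: the first failing condition is stationarity -> stat.

stat


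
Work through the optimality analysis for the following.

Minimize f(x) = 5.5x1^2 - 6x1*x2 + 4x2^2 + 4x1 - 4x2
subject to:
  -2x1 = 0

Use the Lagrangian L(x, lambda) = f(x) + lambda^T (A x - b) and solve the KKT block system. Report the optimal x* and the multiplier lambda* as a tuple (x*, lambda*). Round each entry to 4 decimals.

Form the Lagrangian:
  L(x, lambda) = (1/2) x^T Q x + c^T x + lambda^T (A x - b)
Stationarity (grad_x L = 0): Q x + c + A^T lambda = 0.
Primal feasibility: A x = b.

This gives the KKT block system:
  [ Q   A^T ] [ x     ]   [-c ]
  [ A    0  ] [ lambda ] = [ b ]

Solving the linear system:
  x*      = (0, 0.5)
  lambda* = (0.5)
  f(x*)   = -1

x* = (0, 0.5), lambda* = (0.5)


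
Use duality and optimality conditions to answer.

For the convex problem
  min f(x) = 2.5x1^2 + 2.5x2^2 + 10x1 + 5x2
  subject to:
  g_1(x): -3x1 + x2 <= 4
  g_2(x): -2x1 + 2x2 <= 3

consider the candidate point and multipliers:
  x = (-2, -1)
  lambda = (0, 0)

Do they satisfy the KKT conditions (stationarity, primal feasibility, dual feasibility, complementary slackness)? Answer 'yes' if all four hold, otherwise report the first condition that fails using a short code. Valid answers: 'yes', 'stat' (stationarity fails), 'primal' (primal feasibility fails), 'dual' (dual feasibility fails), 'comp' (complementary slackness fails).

Gradient of f: grad f(x) = Q x + c = (0, 0)
Constraint values g_i(x) = a_i^T x - b_i:
  g_1((-2, -1)) = 1
  g_2((-2, -1)) = -1
Stationarity residual: grad f(x) + sum_i lambda_i a_i = (0, 0)
  -> stationarity OK
Primal feasibility (all g_i <= 0): FAILS
Dual feasibility (all lambda_i >= 0): OK
Complementary slackness (lambda_i * g_i(x) = 0 for all i): OK

Verdict: the first failing condition is primal_feasibility -> primal.

primal


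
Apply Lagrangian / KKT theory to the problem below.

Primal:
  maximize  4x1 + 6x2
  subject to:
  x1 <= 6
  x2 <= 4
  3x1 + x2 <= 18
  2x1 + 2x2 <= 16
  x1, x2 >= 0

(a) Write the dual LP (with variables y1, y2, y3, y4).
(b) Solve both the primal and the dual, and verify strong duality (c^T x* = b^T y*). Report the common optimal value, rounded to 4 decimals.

The standard primal-dual pair for 'max c^T x s.t. A x <= b, x >= 0' is:
  Dual:  min b^T y  s.t.  A^T y >= c,  y >= 0.

So the dual LP is:
  minimize  6y1 + 4y2 + 18y3 + 16y4
  subject to:
    y1 + 3y3 + 2y4 >= 4
    y2 + y3 + 2y4 >= 6
    y1, y2, y3, y4 >= 0

Solving the primal: x* = (4, 4).
  primal value c^T x* = 40.
Solving the dual: y* = (0, 2, 0, 2).
  dual value b^T y* = 40.
Strong duality: c^T x* = b^T y*. Confirmed.

40


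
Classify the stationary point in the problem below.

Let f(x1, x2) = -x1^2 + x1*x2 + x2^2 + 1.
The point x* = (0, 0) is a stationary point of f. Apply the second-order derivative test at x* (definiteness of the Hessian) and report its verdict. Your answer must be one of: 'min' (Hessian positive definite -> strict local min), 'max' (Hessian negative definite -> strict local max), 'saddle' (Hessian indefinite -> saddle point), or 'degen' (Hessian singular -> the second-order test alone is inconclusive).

Compute the Hessian H = grad^2 f:
  H = [[-2, 1], [1, 2]]
Verify stationarity: grad f(x*) = H x* + g = (0, 0).
Eigenvalues of H: -2.2361, 2.2361.
Eigenvalues have mixed signs, so H is indefinite -> x* is a saddle point.

saddle


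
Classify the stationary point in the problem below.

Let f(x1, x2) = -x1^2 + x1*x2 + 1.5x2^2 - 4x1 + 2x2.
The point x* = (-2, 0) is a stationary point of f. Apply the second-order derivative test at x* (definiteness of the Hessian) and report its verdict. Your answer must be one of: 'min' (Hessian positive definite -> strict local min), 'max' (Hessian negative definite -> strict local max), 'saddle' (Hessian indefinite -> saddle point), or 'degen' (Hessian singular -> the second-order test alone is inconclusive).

Compute the Hessian H = grad^2 f:
  H = [[-2, 1], [1, 3]]
Verify stationarity: grad f(x*) = H x* + g = (0, 0).
Eigenvalues of H: -2.1926, 3.1926.
Eigenvalues have mixed signs, so H is indefinite -> x* is a saddle point.

saddle


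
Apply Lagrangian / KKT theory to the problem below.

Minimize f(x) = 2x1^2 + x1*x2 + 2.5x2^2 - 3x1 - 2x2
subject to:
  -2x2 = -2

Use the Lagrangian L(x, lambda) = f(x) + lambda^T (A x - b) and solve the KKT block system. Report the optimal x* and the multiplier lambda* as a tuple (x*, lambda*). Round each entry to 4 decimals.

Form the Lagrangian:
  L(x, lambda) = (1/2) x^T Q x + c^T x + lambda^T (A x - b)
Stationarity (grad_x L = 0): Q x + c + A^T lambda = 0.
Primal feasibility: A x = b.

This gives the KKT block system:
  [ Q   A^T ] [ x     ]   [-c ]
  [ A    0  ] [ lambda ] = [ b ]

Solving the linear system:
  x*      = (0.5, 1)
  lambda* = (1.75)
  f(x*)   = 0

x* = (0.5, 1), lambda* = (1.75)


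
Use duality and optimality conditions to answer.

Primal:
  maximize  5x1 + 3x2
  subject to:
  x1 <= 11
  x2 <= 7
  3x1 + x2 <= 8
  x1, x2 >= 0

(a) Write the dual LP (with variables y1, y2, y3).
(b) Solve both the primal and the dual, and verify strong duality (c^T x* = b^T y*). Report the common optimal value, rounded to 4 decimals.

The standard primal-dual pair for 'max c^T x s.t. A x <= b, x >= 0' is:
  Dual:  min b^T y  s.t.  A^T y >= c,  y >= 0.

So the dual LP is:
  minimize  11y1 + 7y2 + 8y3
  subject to:
    y1 + 3y3 >= 5
    y2 + y3 >= 3
    y1, y2, y3 >= 0

Solving the primal: x* = (0.3333, 7).
  primal value c^T x* = 22.6667.
Solving the dual: y* = (0, 1.3333, 1.6667).
  dual value b^T y* = 22.6667.
Strong duality: c^T x* = b^T y*. Confirmed.

22.6667


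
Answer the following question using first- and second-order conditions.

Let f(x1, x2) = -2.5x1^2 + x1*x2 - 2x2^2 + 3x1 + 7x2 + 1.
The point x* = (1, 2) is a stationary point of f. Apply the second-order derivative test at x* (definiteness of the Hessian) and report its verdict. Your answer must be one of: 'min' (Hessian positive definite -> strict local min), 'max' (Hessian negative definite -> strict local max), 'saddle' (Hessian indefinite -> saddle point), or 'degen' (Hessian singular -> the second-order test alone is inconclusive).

Compute the Hessian H = grad^2 f:
  H = [[-5, 1], [1, -4]]
Verify stationarity: grad f(x*) = H x* + g = (0, 0).
Eigenvalues of H: -5.618, -3.382.
Both eigenvalues < 0, so H is negative definite -> x* is a strict local max.

max


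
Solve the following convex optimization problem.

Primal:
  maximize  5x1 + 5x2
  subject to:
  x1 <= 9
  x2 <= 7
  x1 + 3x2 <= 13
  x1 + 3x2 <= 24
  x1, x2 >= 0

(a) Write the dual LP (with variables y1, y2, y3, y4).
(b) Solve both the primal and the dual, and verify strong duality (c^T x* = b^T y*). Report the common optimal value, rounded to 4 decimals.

The standard primal-dual pair for 'max c^T x s.t. A x <= b, x >= 0' is:
  Dual:  min b^T y  s.t.  A^T y >= c,  y >= 0.

So the dual LP is:
  minimize  9y1 + 7y2 + 13y3 + 24y4
  subject to:
    y1 + y3 + y4 >= 5
    y2 + 3y3 + 3y4 >= 5
    y1, y2, y3, y4 >= 0

Solving the primal: x* = (9, 1.3333).
  primal value c^T x* = 51.6667.
Solving the dual: y* = (3.3333, 0, 1.6667, 0).
  dual value b^T y* = 51.6667.
Strong duality: c^T x* = b^T y*. Confirmed.

51.6667


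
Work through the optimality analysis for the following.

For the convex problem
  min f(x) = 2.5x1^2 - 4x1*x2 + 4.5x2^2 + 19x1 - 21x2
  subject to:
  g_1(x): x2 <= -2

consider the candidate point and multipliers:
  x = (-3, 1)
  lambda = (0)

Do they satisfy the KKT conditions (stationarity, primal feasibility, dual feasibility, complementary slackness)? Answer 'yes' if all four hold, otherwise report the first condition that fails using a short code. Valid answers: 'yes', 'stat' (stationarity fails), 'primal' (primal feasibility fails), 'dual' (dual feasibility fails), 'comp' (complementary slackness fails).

Gradient of f: grad f(x) = Q x + c = (0, 0)
Constraint values g_i(x) = a_i^T x - b_i:
  g_1((-3, 1)) = 3
Stationarity residual: grad f(x) + sum_i lambda_i a_i = (0, 0)
  -> stationarity OK
Primal feasibility (all g_i <= 0): FAILS
Dual feasibility (all lambda_i >= 0): OK
Complementary slackness (lambda_i * g_i(x) = 0 for all i): OK

Verdict: the first failing condition is primal_feasibility -> primal.

primal


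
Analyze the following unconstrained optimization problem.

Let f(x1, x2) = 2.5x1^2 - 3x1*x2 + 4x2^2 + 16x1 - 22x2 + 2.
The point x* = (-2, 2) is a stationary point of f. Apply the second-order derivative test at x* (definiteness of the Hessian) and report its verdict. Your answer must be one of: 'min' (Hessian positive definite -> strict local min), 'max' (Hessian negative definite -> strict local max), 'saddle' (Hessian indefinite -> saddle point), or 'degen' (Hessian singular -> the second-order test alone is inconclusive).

Compute the Hessian H = grad^2 f:
  H = [[5, -3], [-3, 8]]
Verify stationarity: grad f(x*) = H x* + g = (0, 0).
Eigenvalues of H: 3.1459, 9.8541.
Both eigenvalues > 0, so H is positive definite -> x* is a strict local min.

min


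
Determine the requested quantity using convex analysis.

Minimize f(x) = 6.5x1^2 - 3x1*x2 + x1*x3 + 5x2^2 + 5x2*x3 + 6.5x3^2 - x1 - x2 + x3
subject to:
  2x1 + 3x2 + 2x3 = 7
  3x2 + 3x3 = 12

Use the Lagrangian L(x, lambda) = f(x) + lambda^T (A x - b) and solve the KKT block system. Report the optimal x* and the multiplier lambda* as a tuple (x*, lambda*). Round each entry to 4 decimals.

Form the Lagrangian:
  L(x, lambda) = (1/2) x^T Q x + c^T x + lambda^T (A x - b)
Stationarity (grad_x L = 0): Q x + c + A^T lambda = 0.
Primal feasibility: A x = b.

This gives the KKT block system:
  [ Q   A^T ] [ x     ]   [-c ]
  [ A    0  ] [ lambda ] = [ b ]

Solving the linear system:
  x*      = (-1.2469, 1.4938, 2.5062)
  lambda* = (9.5926, -19.6626)
  f(x*)   = 85.5309

x* = (-1.2469, 1.4938, 2.5062), lambda* = (9.5926, -19.6626)


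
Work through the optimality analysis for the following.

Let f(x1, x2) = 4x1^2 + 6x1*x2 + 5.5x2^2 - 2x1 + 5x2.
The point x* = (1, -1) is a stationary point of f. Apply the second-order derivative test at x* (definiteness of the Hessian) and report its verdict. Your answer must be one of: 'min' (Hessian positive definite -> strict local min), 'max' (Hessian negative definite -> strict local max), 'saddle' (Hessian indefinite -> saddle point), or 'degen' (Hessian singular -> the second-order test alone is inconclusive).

Compute the Hessian H = grad^2 f:
  H = [[8, 6], [6, 11]]
Verify stationarity: grad f(x*) = H x* + g = (0, 0).
Eigenvalues of H: 3.3153, 15.6847.
Both eigenvalues > 0, so H is positive definite -> x* is a strict local min.

min


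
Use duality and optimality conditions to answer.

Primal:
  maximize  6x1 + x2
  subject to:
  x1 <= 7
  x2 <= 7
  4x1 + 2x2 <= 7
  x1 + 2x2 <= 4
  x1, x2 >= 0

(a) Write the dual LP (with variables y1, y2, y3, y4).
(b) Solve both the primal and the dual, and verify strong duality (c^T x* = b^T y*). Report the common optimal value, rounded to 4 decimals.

The standard primal-dual pair for 'max c^T x s.t. A x <= b, x >= 0' is:
  Dual:  min b^T y  s.t.  A^T y >= c,  y >= 0.

So the dual LP is:
  minimize  7y1 + 7y2 + 7y3 + 4y4
  subject to:
    y1 + 4y3 + y4 >= 6
    y2 + 2y3 + 2y4 >= 1
    y1, y2, y3, y4 >= 0

Solving the primal: x* = (1.75, 0).
  primal value c^T x* = 10.5.
Solving the dual: y* = (0, 0, 1.5, 0).
  dual value b^T y* = 10.5.
Strong duality: c^T x* = b^T y*. Confirmed.

10.5


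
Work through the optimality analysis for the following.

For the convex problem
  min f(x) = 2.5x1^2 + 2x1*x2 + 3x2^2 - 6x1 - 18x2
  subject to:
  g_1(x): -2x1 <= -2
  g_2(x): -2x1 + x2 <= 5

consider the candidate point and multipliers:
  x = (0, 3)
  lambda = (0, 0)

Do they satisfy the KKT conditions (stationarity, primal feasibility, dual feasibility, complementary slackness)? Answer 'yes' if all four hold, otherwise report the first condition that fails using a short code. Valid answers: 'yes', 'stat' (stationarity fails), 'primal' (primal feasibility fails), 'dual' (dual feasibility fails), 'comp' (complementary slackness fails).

Gradient of f: grad f(x) = Q x + c = (0, 0)
Constraint values g_i(x) = a_i^T x - b_i:
  g_1((0, 3)) = 2
  g_2((0, 3)) = -2
Stationarity residual: grad f(x) + sum_i lambda_i a_i = (0, 0)
  -> stationarity OK
Primal feasibility (all g_i <= 0): FAILS
Dual feasibility (all lambda_i >= 0): OK
Complementary slackness (lambda_i * g_i(x) = 0 for all i): OK

Verdict: the first failing condition is primal_feasibility -> primal.

primal


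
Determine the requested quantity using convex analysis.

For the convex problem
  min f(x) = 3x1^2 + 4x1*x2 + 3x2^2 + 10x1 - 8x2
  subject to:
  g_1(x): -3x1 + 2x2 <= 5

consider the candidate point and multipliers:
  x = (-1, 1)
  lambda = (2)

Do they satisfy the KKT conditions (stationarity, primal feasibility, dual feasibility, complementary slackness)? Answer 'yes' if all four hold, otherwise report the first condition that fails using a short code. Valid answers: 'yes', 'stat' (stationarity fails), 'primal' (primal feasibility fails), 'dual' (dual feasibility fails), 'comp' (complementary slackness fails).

Gradient of f: grad f(x) = Q x + c = (8, -6)
Constraint values g_i(x) = a_i^T x - b_i:
  g_1((-1, 1)) = 0
Stationarity residual: grad f(x) + sum_i lambda_i a_i = (2, -2)
  -> stationarity FAILS
Primal feasibility (all g_i <= 0): OK
Dual feasibility (all lambda_i >= 0): OK
Complementary slackness (lambda_i * g_i(x) = 0 for all i): OK

Verdict: the first failing condition is stationarity -> stat.

stat


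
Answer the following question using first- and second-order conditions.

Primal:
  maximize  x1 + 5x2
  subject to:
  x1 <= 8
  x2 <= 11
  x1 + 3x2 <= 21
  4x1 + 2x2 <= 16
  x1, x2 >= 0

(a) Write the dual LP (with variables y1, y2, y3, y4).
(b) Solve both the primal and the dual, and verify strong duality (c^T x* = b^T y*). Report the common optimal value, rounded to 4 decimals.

The standard primal-dual pair for 'max c^T x s.t. A x <= b, x >= 0' is:
  Dual:  min b^T y  s.t.  A^T y >= c,  y >= 0.

So the dual LP is:
  minimize  8y1 + 11y2 + 21y3 + 16y4
  subject to:
    y1 + y3 + 4y4 >= 1
    y2 + 3y3 + 2y4 >= 5
    y1, y2, y3, y4 >= 0

Solving the primal: x* = (0, 7).
  primal value c^T x* = 35.
Solving the dual: y* = (0, 0, 1.6667, 0).
  dual value b^T y* = 35.
Strong duality: c^T x* = b^T y*. Confirmed.

35


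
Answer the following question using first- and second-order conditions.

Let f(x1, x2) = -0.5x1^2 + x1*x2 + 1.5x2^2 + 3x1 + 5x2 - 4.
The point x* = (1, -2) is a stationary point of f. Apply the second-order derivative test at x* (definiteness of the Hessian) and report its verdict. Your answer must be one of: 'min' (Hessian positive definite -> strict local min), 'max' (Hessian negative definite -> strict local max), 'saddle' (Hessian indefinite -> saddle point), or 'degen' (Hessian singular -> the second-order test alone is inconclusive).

Compute the Hessian H = grad^2 f:
  H = [[-1, 1], [1, 3]]
Verify stationarity: grad f(x*) = H x* + g = (0, 0).
Eigenvalues of H: -1.2361, 3.2361.
Eigenvalues have mixed signs, so H is indefinite -> x* is a saddle point.

saddle


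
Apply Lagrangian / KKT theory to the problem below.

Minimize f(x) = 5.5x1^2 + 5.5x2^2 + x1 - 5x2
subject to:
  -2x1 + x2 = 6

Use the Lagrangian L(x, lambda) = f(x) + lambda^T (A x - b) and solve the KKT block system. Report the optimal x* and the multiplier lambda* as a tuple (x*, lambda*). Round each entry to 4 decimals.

Form the Lagrangian:
  L(x, lambda) = (1/2) x^T Q x + c^T x + lambda^T (A x - b)
Stationarity (grad_x L = 0): Q x + c + A^T lambda = 0.
Primal feasibility: A x = b.

This gives the KKT block system:
  [ Q   A^T ] [ x     ]   [-c ]
  [ A    0  ] [ lambda ] = [ b ]

Solving the linear system:
  x*      = (-2.2364, 1.5273)
  lambda* = (-11.8)
  f(x*)   = 30.4636

x* = (-2.2364, 1.5273), lambda* = (-11.8)


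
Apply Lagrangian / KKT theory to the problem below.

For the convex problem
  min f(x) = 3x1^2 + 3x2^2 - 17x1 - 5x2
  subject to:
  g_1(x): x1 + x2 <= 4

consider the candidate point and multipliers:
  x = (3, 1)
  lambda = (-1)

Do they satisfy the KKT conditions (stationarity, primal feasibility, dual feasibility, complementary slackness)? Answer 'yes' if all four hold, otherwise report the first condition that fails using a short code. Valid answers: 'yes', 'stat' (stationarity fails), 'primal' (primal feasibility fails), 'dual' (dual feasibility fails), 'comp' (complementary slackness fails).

Gradient of f: grad f(x) = Q x + c = (1, 1)
Constraint values g_i(x) = a_i^T x - b_i:
  g_1((3, 1)) = 0
Stationarity residual: grad f(x) + sum_i lambda_i a_i = (0, 0)
  -> stationarity OK
Primal feasibility (all g_i <= 0): OK
Dual feasibility (all lambda_i >= 0): FAILS
Complementary slackness (lambda_i * g_i(x) = 0 for all i): OK

Verdict: the first failing condition is dual_feasibility -> dual.

dual


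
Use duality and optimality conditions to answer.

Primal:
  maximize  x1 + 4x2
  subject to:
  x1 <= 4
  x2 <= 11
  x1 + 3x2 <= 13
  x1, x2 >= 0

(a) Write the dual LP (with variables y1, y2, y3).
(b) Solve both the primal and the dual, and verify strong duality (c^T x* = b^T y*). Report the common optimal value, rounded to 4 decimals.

The standard primal-dual pair for 'max c^T x s.t. A x <= b, x >= 0' is:
  Dual:  min b^T y  s.t.  A^T y >= c,  y >= 0.

So the dual LP is:
  minimize  4y1 + 11y2 + 13y3
  subject to:
    y1 + y3 >= 1
    y2 + 3y3 >= 4
    y1, y2, y3 >= 0

Solving the primal: x* = (0, 4.3333).
  primal value c^T x* = 17.3333.
Solving the dual: y* = (0, 0, 1.3333).
  dual value b^T y* = 17.3333.
Strong duality: c^T x* = b^T y*. Confirmed.

17.3333


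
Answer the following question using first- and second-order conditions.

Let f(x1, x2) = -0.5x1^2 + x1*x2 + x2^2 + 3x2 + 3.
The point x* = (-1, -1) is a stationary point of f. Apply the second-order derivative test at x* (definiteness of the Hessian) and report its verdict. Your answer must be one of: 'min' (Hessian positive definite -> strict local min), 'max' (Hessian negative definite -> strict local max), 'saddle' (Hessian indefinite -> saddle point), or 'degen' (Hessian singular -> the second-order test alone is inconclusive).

Compute the Hessian H = grad^2 f:
  H = [[-1, 1], [1, 2]]
Verify stationarity: grad f(x*) = H x* + g = (0, 0).
Eigenvalues of H: -1.3028, 2.3028.
Eigenvalues have mixed signs, so H is indefinite -> x* is a saddle point.

saddle


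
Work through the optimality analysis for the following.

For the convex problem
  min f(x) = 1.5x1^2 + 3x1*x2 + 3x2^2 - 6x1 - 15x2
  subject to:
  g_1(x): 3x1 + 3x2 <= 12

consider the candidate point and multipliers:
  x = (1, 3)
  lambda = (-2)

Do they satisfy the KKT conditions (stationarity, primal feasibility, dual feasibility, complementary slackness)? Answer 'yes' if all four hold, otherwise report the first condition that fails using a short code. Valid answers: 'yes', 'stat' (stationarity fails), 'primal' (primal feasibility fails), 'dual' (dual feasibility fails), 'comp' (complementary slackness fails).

Gradient of f: grad f(x) = Q x + c = (6, 6)
Constraint values g_i(x) = a_i^T x - b_i:
  g_1((1, 3)) = 0
Stationarity residual: grad f(x) + sum_i lambda_i a_i = (0, 0)
  -> stationarity OK
Primal feasibility (all g_i <= 0): OK
Dual feasibility (all lambda_i >= 0): FAILS
Complementary slackness (lambda_i * g_i(x) = 0 for all i): OK

Verdict: the first failing condition is dual_feasibility -> dual.

dual


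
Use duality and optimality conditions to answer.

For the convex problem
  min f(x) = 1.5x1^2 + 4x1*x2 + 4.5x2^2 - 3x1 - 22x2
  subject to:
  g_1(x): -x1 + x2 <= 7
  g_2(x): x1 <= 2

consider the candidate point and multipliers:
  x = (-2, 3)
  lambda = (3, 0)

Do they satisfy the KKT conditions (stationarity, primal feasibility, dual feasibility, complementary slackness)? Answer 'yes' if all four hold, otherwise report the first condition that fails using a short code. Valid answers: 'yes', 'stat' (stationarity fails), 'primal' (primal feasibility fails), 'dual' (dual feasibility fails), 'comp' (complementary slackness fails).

Gradient of f: grad f(x) = Q x + c = (3, -3)
Constraint values g_i(x) = a_i^T x - b_i:
  g_1((-2, 3)) = -2
  g_2((-2, 3)) = -4
Stationarity residual: grad f(x) + sum_i lambda_i a_i = (0, 0)
  -> stationarity OK
Primal feasibility (all g_i <= 0): OK
Dual feasibility (all lambda_i >= 0): OK
Complementary slackness (lambda_i * g_i(x) = 0 for all i): FAILS

Verdict: the first failing condition is complementary_slackness -> comp.

comp


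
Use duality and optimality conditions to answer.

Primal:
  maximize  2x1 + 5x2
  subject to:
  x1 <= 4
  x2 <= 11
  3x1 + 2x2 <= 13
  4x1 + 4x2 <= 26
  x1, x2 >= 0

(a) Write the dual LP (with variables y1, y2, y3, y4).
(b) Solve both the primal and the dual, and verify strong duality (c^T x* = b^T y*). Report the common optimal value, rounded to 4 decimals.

The standard primal-dual pair for 'max c^T x s.t. A x <= b, x >= 0' is:
  Dual:  min b^T y  s.t.  A^T y >= c,  y >= 0.

So the dual LP is:
  minimize  4y1 + 11y2 + 13y3 + 26y4
  subject to:
    y1 + 3y3 + 4y4 >= 2
    y2 + 2y3 + 4y4 >= 5
    y1, y2, y3, y4 >= 0

Solving the primal: x* = (0, 6.5).
  primal value c^T x* = 32.5.
Solving the dual: y* = (0, 0, 0, 1.25).
  dual value b^T y* = 32.5.
Strong duality: c^T x* = b^T y*. Confirmed.

32.5
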